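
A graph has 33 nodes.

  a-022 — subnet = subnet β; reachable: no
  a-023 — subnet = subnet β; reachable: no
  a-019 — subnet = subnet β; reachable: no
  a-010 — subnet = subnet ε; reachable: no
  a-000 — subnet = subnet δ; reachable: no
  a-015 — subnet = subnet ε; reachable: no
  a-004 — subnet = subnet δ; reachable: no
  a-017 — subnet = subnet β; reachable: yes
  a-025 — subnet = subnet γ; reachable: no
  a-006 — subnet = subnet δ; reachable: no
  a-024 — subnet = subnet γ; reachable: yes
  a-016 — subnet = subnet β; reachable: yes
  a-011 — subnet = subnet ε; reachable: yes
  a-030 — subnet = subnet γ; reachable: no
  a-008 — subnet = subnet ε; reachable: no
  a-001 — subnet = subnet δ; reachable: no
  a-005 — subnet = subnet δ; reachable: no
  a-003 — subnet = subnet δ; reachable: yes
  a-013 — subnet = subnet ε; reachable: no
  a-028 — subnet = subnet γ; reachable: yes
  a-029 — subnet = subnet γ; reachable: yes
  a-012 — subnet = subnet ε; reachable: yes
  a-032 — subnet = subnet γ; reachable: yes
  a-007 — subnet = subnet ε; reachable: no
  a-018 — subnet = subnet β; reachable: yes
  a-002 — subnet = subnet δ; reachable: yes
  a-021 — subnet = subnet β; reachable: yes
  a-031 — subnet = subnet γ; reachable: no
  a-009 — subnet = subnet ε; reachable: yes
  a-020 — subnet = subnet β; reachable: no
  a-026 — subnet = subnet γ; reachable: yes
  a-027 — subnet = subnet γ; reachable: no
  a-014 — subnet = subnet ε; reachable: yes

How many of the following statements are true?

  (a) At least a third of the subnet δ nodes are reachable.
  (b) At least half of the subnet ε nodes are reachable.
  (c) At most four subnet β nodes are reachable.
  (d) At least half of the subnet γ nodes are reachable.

(a) subnet δ: |A| = 7, |A ∩ B| = 2; needs |A ∩ B| / |A| ≥ 1/3 — false.
(b) subnet ε: |A| = 9, |A ∩ B| = 4; needs |A ∩ B| ≥ |A ∖ B| — false.
(c) subnet β: |A| = 8, |A ∩ B| = 4; needs |A ∩ B| ≤ 4 — true.
(d) subnet γ: |A| = 9, |A ∩ B| = 5; needs |A ∩ B| ≥ |A ∖ B| — true.

2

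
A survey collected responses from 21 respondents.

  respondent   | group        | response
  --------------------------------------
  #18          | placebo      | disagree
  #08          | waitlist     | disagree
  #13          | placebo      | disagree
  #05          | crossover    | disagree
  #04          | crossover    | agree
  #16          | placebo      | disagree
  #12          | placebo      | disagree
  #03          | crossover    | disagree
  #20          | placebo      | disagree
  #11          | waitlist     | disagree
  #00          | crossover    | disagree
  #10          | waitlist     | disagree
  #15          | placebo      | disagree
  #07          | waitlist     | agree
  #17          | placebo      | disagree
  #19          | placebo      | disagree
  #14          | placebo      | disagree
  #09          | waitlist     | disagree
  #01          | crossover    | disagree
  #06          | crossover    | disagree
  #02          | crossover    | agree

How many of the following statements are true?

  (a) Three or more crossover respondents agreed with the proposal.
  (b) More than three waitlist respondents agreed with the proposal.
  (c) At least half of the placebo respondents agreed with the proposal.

(a) crossover: |A| = 7, |A ∩ B| = 2; needs |A ∩ B| ≥ 3 — false.
(b) waitlist: |A| = 5, |A ∩ B| = 1; needs |A ∩ B| > 3 — false.
(c) placebo: |A| = 9, |A ∩ B| = 0; needs |A ∩ B| ≥ |A ∖ B| — false.

0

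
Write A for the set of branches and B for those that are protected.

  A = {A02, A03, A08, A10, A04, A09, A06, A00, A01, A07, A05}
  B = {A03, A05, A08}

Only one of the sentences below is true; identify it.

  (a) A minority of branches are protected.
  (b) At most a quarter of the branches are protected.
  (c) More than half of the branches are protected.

|A| = 11, |A ∩ B| = 3, |A ∖ B| = 8.
(a) requires |A ∩ B| < |A ∖ B|: true.
(b) requires |A ∩ B| / |A| ≤ 1/4: false.
(c) requires |A ∩ B| > |A ∖ B|: false.

(a)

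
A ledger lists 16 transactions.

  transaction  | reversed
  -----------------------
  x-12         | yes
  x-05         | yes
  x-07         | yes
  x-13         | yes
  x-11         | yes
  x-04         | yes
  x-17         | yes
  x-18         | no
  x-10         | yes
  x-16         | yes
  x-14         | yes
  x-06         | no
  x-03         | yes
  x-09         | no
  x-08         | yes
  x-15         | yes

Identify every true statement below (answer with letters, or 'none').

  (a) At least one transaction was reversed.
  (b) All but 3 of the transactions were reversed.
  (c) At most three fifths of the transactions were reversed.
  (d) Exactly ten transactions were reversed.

(a), (b)

|A| = 16, |A ∩ B| = 13, |A ∖ B| = 3.
(a) A ∩ B ≠ ∅ (|A ∩ B| ≥ 1): holds.
(b) |A ∖ B| = 3: holds.
(c) |A ∩ B| / |A| ≤ 3/5: fails.
(d) |A ∩ B| = 10: fails.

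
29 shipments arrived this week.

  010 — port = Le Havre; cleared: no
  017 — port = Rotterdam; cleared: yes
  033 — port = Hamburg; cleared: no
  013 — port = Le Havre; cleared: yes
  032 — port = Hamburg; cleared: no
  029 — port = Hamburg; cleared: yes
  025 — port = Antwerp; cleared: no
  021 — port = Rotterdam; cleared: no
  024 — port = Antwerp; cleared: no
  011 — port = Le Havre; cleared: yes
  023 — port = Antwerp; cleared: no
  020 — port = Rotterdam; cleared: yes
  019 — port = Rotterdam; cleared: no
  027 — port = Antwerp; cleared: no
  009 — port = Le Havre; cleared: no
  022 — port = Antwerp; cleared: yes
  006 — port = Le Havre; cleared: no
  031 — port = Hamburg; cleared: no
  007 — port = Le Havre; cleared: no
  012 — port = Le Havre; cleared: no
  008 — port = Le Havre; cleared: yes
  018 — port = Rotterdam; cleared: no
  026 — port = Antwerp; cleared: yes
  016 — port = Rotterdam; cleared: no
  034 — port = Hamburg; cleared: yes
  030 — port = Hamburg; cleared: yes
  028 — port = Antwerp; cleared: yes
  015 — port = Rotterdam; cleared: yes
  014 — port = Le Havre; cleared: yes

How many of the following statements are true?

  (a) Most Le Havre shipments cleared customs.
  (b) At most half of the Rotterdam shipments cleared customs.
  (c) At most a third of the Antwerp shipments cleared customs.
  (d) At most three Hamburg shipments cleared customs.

(a) Le Havre: |A| = 9, |A ∩ B| = 4; needs |A ∩ B| > |A ∖ B| — false.
(b) Rotterdam: |A| = 7, |A ∩ B| = 3; needs |A ∩ B| ≤ |A ∖ B| — true.
(c) Antwerp: |A| = 7, |A ∩ B| = 3; needs |A ∩ B| / |A| ≤ 1/3 — false.
(d) Hamburg: |A| = 6, |A ∩ B| = 3; needs |A ∩ B| ≤ 3 — true.

2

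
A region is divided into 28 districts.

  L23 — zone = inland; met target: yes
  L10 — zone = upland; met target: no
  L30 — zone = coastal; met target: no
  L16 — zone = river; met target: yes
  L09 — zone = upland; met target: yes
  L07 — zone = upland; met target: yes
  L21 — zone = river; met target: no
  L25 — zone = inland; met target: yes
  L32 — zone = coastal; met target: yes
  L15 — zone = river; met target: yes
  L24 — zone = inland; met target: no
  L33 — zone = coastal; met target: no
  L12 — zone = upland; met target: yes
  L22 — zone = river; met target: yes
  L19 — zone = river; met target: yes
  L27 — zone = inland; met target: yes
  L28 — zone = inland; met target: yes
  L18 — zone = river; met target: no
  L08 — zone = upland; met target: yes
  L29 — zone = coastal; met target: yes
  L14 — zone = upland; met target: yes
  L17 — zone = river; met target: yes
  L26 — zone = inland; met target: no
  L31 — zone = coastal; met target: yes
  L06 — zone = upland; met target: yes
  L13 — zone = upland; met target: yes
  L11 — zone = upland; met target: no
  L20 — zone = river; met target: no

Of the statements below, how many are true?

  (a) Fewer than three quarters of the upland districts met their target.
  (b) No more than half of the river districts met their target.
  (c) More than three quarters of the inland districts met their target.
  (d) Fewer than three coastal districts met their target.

(a) upland: |A| = 9, |A ∩ B| = 7; needs |A ∩ B| / |A| < 3/4 — false.
(b) river: |A| = 8, |A ∩ B| = 5; needs |A ∩ B| ≤ |A ∖ B| — false.
(c) inland: |A| = 6, |A ∩ B| = 4; needs |A ∩ B| / |A| > 3/4 — false.
(d) coastal: |A| = 5, |A ∩ B| = 3; needs |A ∩ B| < 3 — false.

0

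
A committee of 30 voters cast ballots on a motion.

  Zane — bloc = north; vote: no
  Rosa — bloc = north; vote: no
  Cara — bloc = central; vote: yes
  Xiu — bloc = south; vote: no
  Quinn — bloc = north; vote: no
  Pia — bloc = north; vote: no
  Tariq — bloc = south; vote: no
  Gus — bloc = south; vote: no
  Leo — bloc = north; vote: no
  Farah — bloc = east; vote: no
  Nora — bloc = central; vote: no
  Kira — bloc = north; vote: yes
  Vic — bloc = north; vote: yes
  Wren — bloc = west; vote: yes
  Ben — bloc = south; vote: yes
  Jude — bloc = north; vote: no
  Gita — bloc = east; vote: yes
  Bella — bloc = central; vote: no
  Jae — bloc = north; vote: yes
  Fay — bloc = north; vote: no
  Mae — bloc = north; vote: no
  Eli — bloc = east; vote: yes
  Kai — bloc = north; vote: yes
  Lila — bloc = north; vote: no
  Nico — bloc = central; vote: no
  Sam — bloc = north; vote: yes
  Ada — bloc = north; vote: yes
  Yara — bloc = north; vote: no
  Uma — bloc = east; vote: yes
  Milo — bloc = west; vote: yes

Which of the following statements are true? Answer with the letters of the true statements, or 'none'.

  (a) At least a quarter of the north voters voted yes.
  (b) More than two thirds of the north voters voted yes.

|A| = 16, |A ∩ B| = 6, |A ∖ B| = 10.
(a) |A ∩ B| / |A| ≥ 1/4: holds.
(b) |A ∩ B| / |A| > 2/3: fails.

(a)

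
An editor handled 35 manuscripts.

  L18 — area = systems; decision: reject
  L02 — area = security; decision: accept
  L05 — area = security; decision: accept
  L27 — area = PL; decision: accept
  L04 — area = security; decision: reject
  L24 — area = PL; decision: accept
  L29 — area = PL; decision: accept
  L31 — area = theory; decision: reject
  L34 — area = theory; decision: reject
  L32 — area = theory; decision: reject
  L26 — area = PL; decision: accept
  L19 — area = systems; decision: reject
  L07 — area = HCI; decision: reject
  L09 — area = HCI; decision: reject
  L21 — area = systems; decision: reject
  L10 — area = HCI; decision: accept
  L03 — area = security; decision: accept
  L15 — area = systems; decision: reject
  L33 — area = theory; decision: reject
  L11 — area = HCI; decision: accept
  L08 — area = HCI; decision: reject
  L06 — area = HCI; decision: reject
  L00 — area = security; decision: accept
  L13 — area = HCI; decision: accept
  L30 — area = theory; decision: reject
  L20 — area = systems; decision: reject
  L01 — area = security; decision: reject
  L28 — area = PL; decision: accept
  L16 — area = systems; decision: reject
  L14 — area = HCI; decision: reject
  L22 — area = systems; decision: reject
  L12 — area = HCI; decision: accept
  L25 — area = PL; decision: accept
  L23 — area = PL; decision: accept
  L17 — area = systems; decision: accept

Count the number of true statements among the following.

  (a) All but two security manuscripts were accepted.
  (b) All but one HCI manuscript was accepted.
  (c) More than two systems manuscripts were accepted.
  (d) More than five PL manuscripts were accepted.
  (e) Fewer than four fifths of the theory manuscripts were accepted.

(a) security: |A| = 6, |A ∩ B| = 4; needs |A ∖ B| = 2 — true.
(b) HCI: |A| = 9, |A ∩ B| = 4; needs |A ∖ B| = 1 — false.
(c) systems: |A| = 8, |A ∩ B| = 1; needs |A ∩ B| > 2 — false.
(d) PL: |A| = 7, |A ∩ B| = 7; needs |A ∩ B| > 5 — true.
(e) theory: |A| = 5, |A ∩ B| = 0; needs |A ∩ B| / |A| < 4/5 — true.

3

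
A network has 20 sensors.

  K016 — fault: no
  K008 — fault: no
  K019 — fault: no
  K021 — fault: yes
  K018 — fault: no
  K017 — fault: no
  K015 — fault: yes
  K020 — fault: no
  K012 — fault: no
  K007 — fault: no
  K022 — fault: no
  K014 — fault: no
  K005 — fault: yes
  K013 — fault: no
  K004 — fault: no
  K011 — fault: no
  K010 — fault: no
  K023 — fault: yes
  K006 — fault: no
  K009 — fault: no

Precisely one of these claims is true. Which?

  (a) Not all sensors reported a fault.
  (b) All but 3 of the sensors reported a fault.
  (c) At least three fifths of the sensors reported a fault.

|A| = 20, |A ∩ B| = 4, |A ∖ B| = 16.
(a) requires A ⊄ B (|A ∖ B| ≥ 1): true.
(b) requires |A ∖ B| = 3: false.
(c) requires |A ∩ B| / |A| ≥ 3/5: false.

(a)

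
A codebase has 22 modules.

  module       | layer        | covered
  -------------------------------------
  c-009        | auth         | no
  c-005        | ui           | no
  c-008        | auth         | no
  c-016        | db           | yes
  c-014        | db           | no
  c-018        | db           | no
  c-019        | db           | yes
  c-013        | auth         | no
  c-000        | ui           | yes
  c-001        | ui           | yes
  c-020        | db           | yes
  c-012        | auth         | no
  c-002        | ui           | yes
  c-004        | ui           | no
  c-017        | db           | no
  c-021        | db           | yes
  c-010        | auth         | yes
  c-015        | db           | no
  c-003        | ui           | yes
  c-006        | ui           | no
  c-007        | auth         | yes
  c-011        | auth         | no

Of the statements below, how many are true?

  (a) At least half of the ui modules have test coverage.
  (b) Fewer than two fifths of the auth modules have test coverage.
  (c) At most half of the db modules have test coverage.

3

(a) ui: |A| = 7, |A ∩ B| = 4; needs |A ∩ B| ≥ |A ∖ B| — true.
(b) auth: |A| = 7, |A ∩ B| = 2; needs |A ∩ B| / |A| < 2/5 — true.
(c) db: |A| = 8, |A ∩ B| = 4; needs |A ∩ B| ≤ |A ∖ B| — true.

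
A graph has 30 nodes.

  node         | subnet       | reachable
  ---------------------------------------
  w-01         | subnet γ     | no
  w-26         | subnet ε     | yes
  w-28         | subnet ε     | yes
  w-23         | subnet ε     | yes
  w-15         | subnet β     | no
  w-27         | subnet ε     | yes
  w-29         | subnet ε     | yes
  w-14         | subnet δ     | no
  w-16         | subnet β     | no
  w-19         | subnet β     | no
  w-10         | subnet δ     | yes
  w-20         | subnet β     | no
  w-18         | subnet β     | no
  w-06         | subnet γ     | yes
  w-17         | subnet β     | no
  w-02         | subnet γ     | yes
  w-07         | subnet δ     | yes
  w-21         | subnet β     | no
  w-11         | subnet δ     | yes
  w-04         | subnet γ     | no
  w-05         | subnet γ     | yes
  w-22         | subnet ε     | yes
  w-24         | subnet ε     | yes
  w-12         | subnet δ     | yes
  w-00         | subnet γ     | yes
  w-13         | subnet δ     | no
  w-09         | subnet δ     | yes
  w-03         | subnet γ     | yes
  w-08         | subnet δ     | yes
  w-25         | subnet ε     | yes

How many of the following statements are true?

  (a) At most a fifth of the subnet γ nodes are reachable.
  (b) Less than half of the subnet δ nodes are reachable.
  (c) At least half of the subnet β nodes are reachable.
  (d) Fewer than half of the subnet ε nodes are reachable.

(a) subnet γ: |A| = 7, |A ∩ B| = 5; needs |A ∩ B| / |A| ≤ 1/5 — false.
(b) subnet δ: |A| = 8, |A ∩ B| = 6; needs |A ∩ B| < |A ∖ B| — false.
(c) subnet β: |A| = 7, |A ∩ B| = 0; needs |A ∩ B| ≥ |A ∖ B| — false.
(d) subnet ε: |A| = 8, |A ∩ B| = 8; needs |A ∩ B| < |A ∖ B| — false.

0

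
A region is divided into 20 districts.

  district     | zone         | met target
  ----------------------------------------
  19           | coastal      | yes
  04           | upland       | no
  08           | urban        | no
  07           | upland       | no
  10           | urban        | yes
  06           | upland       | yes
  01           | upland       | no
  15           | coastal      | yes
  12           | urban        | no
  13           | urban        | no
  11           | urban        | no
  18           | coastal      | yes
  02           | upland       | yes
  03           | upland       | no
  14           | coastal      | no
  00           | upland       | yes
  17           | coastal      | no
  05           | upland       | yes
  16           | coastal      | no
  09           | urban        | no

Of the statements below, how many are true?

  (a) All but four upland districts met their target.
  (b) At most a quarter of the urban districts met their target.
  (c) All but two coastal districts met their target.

(a) upland: |A| = 8, |A ∩ B| = 4; needs |A ∖ B| = 4 — true.
(b) urban: |A| = 6, |A ∩ B| = 1; needs |A ∩ B| / |A| ≤ 1/4 — true.
(c) coastal: |A| = 6, |A ∩ B| = 3; needs |A ∖ B| = 2 — false.

2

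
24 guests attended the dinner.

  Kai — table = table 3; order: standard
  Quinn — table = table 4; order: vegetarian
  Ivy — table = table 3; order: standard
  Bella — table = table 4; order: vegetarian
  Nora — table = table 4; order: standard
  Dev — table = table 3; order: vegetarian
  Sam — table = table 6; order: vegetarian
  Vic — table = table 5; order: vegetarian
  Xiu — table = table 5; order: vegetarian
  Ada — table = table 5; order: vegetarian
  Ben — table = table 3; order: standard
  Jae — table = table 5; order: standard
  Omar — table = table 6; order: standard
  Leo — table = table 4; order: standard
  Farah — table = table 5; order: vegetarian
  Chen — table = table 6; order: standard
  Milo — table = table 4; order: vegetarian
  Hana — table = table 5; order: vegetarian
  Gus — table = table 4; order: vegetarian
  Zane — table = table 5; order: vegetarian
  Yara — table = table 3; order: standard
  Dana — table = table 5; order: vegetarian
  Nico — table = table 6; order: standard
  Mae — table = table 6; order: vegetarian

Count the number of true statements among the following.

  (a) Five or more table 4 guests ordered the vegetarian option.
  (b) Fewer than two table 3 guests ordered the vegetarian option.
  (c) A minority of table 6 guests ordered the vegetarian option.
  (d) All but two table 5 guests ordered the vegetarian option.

2

(a) table 4: |A| = 6, |A ∩ B| = 4; needs |A ∩ B| ≥ 5 — false.
(b) table 3: |A| = 5, |A ∩ B| = 1; needs |A ∩ B| < 2 — true.
(c) table 6: |A| = 5, |A ∩ B| = 2; needs |A ∩ B| < |A ∖ B| — true.
(d) table 5: |A| = 8, |A ∩ B| = 7; needs |A ∖ B| = 2 — false.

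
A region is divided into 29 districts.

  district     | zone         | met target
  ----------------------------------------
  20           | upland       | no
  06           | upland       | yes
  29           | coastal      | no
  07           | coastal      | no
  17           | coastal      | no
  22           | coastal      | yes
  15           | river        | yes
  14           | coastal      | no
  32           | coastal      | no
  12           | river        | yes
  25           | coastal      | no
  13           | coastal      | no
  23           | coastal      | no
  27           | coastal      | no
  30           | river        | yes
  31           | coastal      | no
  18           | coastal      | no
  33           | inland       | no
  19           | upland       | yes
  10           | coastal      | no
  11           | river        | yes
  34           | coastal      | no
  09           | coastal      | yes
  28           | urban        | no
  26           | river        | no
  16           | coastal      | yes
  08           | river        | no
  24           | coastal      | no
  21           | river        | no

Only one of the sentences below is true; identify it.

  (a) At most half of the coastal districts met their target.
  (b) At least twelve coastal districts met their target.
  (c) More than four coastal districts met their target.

|A| = 17, |A ∩ B| = 3, |A ∖ B| = 14.
(a) requires |A ∩ B| ≤ |A ∖ B|: true.
(b) requires |A ∩ B| ≥ 12: false.
(c) requires |A ∩ B| > 4: false.

(a)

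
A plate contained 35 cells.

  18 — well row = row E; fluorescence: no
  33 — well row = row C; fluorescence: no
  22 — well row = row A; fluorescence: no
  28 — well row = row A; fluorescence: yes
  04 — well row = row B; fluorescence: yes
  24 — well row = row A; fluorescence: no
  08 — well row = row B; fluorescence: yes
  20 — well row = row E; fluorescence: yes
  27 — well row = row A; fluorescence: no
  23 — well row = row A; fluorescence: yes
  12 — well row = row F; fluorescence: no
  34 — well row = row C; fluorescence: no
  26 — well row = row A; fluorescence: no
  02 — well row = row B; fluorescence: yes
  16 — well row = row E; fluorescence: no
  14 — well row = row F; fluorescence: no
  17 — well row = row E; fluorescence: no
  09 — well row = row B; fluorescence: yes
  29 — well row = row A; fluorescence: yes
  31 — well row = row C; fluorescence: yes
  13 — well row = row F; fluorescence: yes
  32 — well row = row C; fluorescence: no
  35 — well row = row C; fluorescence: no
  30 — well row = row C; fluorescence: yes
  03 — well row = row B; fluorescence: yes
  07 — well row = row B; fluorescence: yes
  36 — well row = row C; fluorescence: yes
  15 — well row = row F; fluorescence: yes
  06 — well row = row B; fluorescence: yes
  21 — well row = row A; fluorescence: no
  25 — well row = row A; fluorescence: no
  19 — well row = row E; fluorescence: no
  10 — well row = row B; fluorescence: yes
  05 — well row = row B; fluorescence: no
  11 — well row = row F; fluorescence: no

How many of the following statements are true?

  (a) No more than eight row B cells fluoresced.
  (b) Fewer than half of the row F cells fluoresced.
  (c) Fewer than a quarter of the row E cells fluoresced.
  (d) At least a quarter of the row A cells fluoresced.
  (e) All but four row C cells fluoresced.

(a) row B: |A| = 9, |A ∩ B| = 8; needs |A ∩ B| ≤ 8 — true.
(b) row F: |A| = 5, |A ∩ B| = 2; needs |A ∩ B| < |A ∖ B| — true.
(c) row E: |A| = 5, |A ∩ B| = 1; needs |A ∩ B| / |A| < 1/4 — true.
(d) row A: |A| = 9, |A ∩ B| = 3; needs |A ∩ B| / |A| ≥ 1/4 — true.
(e) row C: |A| = 7, |A ∩ B| = 3; needs |A ∖ B| = 4 — true.

5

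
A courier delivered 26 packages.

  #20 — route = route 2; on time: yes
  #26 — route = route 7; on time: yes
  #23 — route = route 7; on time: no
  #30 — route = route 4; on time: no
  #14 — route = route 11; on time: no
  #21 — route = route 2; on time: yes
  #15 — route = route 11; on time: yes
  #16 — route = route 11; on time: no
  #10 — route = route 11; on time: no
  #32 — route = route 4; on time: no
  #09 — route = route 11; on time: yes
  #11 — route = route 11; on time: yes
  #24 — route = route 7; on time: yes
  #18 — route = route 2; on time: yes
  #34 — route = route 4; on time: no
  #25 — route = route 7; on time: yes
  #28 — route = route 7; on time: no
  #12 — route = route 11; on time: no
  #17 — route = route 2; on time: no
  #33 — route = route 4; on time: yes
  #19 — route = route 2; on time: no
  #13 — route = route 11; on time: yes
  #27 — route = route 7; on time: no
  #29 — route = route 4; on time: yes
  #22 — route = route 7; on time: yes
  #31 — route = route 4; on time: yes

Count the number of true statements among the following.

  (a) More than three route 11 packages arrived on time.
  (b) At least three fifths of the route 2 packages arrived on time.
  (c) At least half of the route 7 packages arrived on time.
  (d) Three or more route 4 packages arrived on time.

4

(a) route 11: |A| = 8, |A ∩ B| = 4; needs |A ∩ B| > 3 — true.
(b) route 2: |A| = 5, |A ∩ B| = 3; needs |A ∩ B| / |A| ≥ 3/5 — true.
(c) route 7: |A| = 7, |A ∩ B| = 4; needs |A ∩ B| ≥ |A ∖ B| — true.
(d) route 4: |A| = 6, |A ∩ B| = 3; needs |A ∩ B| ≥ 3 — true.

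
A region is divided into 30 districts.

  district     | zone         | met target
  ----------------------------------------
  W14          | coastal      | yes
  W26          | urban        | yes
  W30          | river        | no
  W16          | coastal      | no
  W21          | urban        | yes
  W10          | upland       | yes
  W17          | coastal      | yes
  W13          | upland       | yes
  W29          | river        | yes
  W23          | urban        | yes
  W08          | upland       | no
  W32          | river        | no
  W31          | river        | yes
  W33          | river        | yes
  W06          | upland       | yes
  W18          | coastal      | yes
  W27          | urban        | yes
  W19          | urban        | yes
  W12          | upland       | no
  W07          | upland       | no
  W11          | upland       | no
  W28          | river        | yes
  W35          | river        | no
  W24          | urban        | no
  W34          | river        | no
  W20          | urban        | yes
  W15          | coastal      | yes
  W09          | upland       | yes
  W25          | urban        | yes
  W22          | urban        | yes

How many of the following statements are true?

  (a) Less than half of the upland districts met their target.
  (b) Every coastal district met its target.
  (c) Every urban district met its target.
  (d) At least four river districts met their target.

(a) upland: |A| = 8, |A ∩ B| = 4; needs |A ∩ B| < |A ∖ B| — false.
(b) coastal: |A| = 5, |A ∩ B| = 4; needs A ⊆ B, i.e. every element of A is in B (|A ∖ B| = 0) — false.
(c) urban: |A| = 9, |A ∩ B| = 8; needs A ⊆ B, i.e. every element of A is in B (|A ∖ B| = 0) — false.
(d) river: |A| = 8, |A ∩ B| = 4; needs |A ∩ B| ≥ 4 — true.

1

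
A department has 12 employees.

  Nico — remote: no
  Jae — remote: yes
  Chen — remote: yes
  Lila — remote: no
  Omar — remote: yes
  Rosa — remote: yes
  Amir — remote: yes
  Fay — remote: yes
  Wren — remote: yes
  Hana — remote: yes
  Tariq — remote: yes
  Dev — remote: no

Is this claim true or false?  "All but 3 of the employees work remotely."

True

The determiner here denotes the relation: |A ∖ B| = 3.
A (the restrictor) = {Nico, Jae, Chen, Lila, Omar, Rosa, Amir, Fay, Wren, Hana, Tariq, Dev}, |A| = 12.
A ∖ B = {Nico, Lila, Dev}, so |A ∖ B| = 3.
|A ∖ B| = 3, so the statement is true.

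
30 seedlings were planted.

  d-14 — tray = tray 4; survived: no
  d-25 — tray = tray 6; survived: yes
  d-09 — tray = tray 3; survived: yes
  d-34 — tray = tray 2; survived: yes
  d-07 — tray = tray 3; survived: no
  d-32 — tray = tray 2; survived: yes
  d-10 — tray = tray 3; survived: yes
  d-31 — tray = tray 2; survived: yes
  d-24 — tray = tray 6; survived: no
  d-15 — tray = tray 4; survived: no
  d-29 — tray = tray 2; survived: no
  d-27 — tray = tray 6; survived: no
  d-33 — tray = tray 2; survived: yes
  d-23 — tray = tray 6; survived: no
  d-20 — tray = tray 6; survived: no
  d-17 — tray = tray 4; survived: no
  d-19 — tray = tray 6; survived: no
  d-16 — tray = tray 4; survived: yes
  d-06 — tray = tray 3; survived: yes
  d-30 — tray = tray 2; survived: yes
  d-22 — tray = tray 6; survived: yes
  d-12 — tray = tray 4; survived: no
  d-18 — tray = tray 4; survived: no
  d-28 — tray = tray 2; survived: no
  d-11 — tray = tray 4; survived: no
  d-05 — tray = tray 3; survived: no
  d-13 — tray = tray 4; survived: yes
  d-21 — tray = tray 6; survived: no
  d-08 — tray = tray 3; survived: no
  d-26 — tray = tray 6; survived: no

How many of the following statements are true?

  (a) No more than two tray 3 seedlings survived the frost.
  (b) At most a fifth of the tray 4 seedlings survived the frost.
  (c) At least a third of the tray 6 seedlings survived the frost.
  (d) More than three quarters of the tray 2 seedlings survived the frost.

(a) tray 3: |A| = 6, |A ∩ B| = 3; needs |A ∩ B| ≤ 2 — false.
(b) tray 4: |A| = 8, |A ∩ B| = 2; needs |A ∩ B| / |A| ≤ 1/5 — false.
(c) tray 6: |A| = 9, |A ∩ B| = 2; needs |A ∩ B| / |A| ≥ 1/3 — false.
(d) tray 2: |A| = 7, |A ∩ B| = 5; needs |A ∩ B| / |A| > 3/4 — false.

0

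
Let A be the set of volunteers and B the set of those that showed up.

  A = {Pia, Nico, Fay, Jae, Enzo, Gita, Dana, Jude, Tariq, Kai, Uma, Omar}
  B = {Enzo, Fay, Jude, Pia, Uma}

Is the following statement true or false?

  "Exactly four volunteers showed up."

False

Truth condition: |A ∩ B| = 4.
A (the restrictor) = {Pia, Nico, Fay, Jae, Enzo, Gita, Dana, Jude, Tariq, Kai, Uma, Omar}, |A| = 12.
A ∩ B = {Pia, Fay, Enzo, Jude, Uma}, so |A ∩ B| = 5.
|A ∩ B| = 5, so the statement is false.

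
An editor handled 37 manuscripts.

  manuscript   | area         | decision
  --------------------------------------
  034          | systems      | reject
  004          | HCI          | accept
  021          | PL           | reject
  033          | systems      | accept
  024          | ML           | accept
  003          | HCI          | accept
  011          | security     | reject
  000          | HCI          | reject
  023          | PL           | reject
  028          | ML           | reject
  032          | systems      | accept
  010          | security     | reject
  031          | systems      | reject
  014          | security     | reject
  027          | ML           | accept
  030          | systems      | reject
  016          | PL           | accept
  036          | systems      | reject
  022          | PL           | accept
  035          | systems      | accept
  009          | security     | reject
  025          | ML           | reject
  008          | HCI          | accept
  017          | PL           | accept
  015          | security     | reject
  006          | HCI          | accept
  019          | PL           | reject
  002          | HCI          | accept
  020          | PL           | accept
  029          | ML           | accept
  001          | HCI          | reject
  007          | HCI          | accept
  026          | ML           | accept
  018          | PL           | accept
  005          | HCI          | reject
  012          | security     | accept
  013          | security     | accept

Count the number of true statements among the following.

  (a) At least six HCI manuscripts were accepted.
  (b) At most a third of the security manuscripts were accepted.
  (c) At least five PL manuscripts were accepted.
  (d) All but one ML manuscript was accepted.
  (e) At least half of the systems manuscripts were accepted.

(a) HCI: |A| = 9, |A ∩ B| = 6; needs |A ∩ B| ≥ 6 — true.
(b) security: |A| = 7, |A ∩ B| = 2; needs |A ∩ B| / |A| ≤ 1/3 — true.
(c) PL: |A| = 8, |A ∩ B| = 5; needs |A ∩ B| ≥ 5 — true.
(d) ML: |A| = 6, |A ∩ B| = 4; needs |A ∖ B| = 1 — false.
(e) systems: |A| = 7, |A ∩ B| = 3; needs |A ∩ B| ≥ |A ∖ B| — false.

3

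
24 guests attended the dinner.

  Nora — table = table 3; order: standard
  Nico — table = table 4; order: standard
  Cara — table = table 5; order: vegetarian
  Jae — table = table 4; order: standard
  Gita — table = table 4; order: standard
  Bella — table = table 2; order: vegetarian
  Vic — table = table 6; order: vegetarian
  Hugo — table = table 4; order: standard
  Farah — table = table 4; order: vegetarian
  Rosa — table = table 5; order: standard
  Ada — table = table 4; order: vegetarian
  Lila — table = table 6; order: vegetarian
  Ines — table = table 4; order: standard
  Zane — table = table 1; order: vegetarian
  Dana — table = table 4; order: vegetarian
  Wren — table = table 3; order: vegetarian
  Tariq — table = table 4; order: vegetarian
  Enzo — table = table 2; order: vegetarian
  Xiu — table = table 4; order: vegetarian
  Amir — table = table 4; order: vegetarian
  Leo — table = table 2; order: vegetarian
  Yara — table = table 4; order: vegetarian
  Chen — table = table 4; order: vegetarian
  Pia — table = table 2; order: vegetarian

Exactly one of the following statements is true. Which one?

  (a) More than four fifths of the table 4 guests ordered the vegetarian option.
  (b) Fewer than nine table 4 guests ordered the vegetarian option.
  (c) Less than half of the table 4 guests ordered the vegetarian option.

(b)

|A| = 13, |A ∩ B| = 8, |A ∖ B| = 5.
(a) requires |A ∩ B| / |A| > 4/5: false.
(b) requires |A ∩ B| < 9: true.
(c) requires |A ∩ B| < |A ∖ B|: false.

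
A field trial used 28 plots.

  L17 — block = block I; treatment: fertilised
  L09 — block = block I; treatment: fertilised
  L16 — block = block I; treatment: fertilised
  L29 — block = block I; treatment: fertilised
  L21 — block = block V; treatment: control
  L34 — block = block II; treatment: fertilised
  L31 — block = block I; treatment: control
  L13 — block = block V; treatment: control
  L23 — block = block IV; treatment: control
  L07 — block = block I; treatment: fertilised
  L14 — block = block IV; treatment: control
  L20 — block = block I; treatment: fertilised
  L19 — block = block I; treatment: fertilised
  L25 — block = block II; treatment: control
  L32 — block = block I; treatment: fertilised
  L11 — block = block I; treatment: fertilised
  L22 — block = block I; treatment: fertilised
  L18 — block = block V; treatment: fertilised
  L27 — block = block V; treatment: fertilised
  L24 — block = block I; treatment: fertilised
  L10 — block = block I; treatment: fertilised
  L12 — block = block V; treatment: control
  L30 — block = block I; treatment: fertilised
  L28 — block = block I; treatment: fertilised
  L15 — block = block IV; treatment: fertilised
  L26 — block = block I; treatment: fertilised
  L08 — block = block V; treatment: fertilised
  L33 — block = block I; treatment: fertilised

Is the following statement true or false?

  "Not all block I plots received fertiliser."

Truth condition: A ⊄ B (|A ∖ B| ≥ 1).
|A| = 17, |A ∩ B| = 16, |A ∖ B| = 1.
So the statement is true.

True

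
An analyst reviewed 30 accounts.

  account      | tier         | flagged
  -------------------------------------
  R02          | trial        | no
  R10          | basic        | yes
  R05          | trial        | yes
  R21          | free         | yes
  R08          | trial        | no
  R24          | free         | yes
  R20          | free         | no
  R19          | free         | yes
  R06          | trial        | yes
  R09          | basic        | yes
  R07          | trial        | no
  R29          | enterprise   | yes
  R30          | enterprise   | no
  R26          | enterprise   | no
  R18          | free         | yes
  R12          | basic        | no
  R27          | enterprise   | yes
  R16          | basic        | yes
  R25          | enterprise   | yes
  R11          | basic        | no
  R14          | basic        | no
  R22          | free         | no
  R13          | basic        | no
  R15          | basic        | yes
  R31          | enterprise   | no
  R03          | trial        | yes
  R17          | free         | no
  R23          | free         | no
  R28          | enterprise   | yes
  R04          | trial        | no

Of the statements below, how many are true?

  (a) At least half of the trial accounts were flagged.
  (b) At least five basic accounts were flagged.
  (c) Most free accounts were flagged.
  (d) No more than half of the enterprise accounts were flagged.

(a) trial: |A| = 7, |A ∩ B| = 3; needs |A ∩ B| ≥ |A ∖ B| — false.
(b) basic: |A| = 8, |A ∩ B| = 4; needs |A ∩ B| ≥ 5 — false.
(c) free: |A| = 8, |A ∩ B| = 4; needs |A ∩ B| > |A ∖ B| — false.
(d) enterprise: |A| = 7, |A ∩ B| = 4; needs |A ∩ B| ≤ |A ∖ B| — false.

0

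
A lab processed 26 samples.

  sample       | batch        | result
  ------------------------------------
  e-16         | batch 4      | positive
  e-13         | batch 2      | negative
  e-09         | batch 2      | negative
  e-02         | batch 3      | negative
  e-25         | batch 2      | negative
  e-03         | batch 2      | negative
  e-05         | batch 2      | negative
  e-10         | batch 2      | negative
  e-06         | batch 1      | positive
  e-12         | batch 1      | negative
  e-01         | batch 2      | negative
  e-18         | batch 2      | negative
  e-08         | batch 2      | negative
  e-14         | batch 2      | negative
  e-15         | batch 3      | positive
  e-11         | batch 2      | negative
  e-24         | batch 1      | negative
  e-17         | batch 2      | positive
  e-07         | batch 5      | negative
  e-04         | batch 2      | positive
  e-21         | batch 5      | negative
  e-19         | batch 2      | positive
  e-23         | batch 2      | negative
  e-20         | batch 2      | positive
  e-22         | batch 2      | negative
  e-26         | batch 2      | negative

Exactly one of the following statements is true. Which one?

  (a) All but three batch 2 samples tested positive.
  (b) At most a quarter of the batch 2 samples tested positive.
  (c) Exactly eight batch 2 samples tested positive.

(b)

|A| = 18, |A ∩ B| = 4, |A ∖ B| = 14.
(a) requires |A ∖ B| = 3: false.
(b) requires |A ∩ B| / |A| ≤ 1/4: true.
(c) requires |A ∩ B| = 8: false.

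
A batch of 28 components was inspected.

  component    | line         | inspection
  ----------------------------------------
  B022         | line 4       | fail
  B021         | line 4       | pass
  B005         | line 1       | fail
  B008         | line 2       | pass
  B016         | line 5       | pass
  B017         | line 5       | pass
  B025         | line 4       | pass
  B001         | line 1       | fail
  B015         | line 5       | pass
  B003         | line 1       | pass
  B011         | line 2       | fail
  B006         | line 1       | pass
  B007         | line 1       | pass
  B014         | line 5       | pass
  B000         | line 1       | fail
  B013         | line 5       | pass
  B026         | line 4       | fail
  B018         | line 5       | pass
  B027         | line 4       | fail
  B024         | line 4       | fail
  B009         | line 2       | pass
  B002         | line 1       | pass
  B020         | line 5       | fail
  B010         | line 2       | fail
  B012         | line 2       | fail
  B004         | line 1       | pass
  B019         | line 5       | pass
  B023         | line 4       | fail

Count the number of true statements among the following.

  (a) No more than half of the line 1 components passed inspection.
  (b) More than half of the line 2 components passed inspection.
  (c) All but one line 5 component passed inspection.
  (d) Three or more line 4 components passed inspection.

1

(a) line 1: |A| = 8, |A ∩ B| = 5; needs |A ∩ B| ≤ |A ∖ B| — false.
(b) line 2: |A| = 5, |A ∩ B| = 2; needs |A ∩ B| > |A ∖ B| — false.
(c) line 5: |A| = 8, |A ∩ B| = 7; needs |A ∖ B| = 1 — true.
(d) line 4: |A| = 7, |A ∩ B| = 2; needs |A ∩ B| ≥ 3 — false.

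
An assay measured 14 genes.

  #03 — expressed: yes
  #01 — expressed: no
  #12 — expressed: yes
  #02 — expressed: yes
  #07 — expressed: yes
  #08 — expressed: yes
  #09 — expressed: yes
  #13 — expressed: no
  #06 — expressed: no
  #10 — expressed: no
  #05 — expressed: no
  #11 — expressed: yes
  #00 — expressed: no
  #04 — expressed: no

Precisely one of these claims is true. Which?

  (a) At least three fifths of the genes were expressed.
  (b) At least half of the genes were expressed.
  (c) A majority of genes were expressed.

|A| = 14, |A ∩ B| = 7, |A ∖ B| = 7.
(a) requires |A ∩ B| / |A| ≥ 3/5: false.
(b) requires |A ∩ B| ≥ |A ∖ B|: true.
(c) requires |A ∩ B| > |A ∖ B|: false.

(b)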